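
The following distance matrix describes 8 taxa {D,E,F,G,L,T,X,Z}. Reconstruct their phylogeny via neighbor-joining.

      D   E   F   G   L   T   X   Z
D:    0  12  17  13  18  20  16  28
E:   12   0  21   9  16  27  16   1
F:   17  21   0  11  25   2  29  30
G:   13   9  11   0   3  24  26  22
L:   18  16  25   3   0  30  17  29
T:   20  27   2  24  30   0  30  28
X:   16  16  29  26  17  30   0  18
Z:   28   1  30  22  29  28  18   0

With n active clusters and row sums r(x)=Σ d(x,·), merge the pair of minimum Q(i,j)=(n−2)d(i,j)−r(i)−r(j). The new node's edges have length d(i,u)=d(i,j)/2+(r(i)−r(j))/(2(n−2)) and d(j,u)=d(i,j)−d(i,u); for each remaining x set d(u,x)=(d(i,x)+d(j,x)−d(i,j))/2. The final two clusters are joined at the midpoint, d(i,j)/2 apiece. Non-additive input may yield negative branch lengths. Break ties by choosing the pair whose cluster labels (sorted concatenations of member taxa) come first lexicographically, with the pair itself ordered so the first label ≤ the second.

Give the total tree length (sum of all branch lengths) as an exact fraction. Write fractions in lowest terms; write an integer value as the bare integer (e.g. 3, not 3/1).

415/8

step 1: merge (F,T) at d=2, Q=-284; branch lengths F→-7/6, T→19/6; new cluster FT
  updated: d(D,FT)=35/2, d(E,FT)=23, d(FT,G)=33/2, d(FT,L)=53/2, d(FT,X)=57/2, d(FT,Z)=28
step 2: merge (E,Z) at d=1, Q=-198; branch lengths E→-22/5, Z→27/5; new cluster EZ
  updated: d(D,EZ)=39/2, d(EZ,FT)=25, d(EZ,G)=15, d(EZ,L)=22, d(EZ,X)=33/2
step 3: merge (G,L) at d=3, Q=-148; branch lengths G→-1/8, L→25/8; new cluster GL
  updated: d(D,GL)=14, d(EZ,GL)=17, d(FT,GL)=20, d(GL,X)=20
step 4: merge (EZ,X) at d=33/2, Q=-219/2; branch lengths EZ→31/4, X→35/4; new cluster EXZ
  updated: d(D,EXZ)=19/2, d(EXZ,FT)=37/2, d(EXZ,GL)=41/4
step 5: merge (D,FT) at d=35/2, Q=-62; branch lengths D→5, FT→25/2; new cluster DFT
  updated: d(DFT,EXZ)=21/4, d(DFT,GL)=33/4
step 6: merge (DFT,EXZ) at d=21/4, Q=-95/4; branch lengths DFT→13/8, EXZ→29/8; new cluster DEFTXZ
  updated: d(DEFTXZ,GL)=53/8
step 7: merge (DEFTXZ,GL) at d=53/8; branch lengths DEFTXZ→53/16, GL→53/16; new cluster DEFGLTXZ
final tree: (((D:5,(F:-7/6,T:19/6):25/2):13/8,((E:-22/5,Z:27/5):31/4,X:35/4):29/8):53/16,(G:-1/8,L:25/8):53/16)
total length: 415/8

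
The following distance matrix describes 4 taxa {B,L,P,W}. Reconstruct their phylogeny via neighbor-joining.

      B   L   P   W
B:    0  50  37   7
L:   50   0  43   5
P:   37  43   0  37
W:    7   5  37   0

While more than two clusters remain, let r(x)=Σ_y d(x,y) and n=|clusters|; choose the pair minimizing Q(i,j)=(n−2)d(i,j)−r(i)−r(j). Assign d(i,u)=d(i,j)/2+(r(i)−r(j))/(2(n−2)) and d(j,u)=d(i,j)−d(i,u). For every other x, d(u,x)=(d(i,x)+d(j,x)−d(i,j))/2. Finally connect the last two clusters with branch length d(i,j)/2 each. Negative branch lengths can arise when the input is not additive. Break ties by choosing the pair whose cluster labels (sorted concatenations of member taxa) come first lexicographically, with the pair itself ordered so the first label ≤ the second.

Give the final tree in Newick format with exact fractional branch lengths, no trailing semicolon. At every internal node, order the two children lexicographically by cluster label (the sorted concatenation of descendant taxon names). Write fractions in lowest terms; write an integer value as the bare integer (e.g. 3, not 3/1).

iteration 1: select B,P (d=37, Q=-137); attach at lengths (51/4, 97/4); label the merged cluster BP
  updated: d(BP,L)=28, d(BP,W)=7/2
iteration 2: select BP,L (d=28, Q=-73/2); attach at lengths (53/4, 59/4); label the merged cluster BLP
  updated: d(BLP,W)=-39/4
iteration 3: select BLP,W (d=-39/4); attach at lengths (-39/8, -39/8); label the merged cluster BLPW
final tree: (((B:51/4,P:97/4):53/4,L:59/4):-39/8,W:-39/8)
total length: 221/4

(((B:51/4,P:97/4):53/4,L:59/4):-39/8,W:-39/8)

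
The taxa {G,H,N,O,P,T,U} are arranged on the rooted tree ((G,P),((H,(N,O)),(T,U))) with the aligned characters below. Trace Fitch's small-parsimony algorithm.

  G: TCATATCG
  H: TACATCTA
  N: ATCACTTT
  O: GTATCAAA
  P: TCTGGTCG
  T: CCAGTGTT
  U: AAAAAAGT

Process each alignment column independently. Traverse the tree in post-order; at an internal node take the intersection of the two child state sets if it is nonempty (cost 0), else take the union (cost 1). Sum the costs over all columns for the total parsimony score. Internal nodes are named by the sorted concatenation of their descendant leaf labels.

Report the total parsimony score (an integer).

[col 0] GP: children G:{T}, P:{T} ∩→ {T}; cost 0
[col 0] NO: children N:{A}, O:{G} ∪→ {A,G}; cost 1
[col 0] HNO: children H:{T}, NO:{A,G} ∪→ {A,G,T}; cost 1
[col 0] TU: children T:{C}, U:{A} ∪→ {A,C}; cost 1
[col 0] HNOTU: children HNO:{A,G,T}, TU:{A,C} ∩→ {A}; cost 0
[col 0] GHNOPTU: children GP:{T}, HNOTU:{A} ∪→ {A,T}; cost 1
[col 1] GP: children G:{C}, P:{C} ∩→ {C}; cost 0
[col 1] NO: children N:{T}, O:{T} ∩→ {T}; cost 0
[col 1] HNO: children H:{A}, NO:{T} ∪→ {A,T}; cost 1
[col 1] TU: children T:{C}, U:{A} ∪→ {A,C}; cost 1
[col 1] HNOTU: children HNO:{A,T}, TU:{A,C} ∩→ {A}; cost 0
[col 1] GHNOPTU: children GP:{C}, HNOTU:{A} ∪→ {A,C}; cost 1
[col 2] GP: children G:{A}, P:{T} ∪→ {A,T}; cost 1
[col 2] NO: children N:{C}, O:{A} ∪→ {A,C}; cost 1
[col 2] HNO: children H:{C}, NO:{A,C} ∩→ {C}; cost 0
[col 2] TU: children T:{A}, U:{A} ∩→ {A}; cost 0
[col 2] HNOTU: children HNO:{C}, TU:{A} ∪→ {A,C}; cost 1
[col 2] GHNOPTU: children GP:{A,T}, HNOTU:{A,C} ∩→ {A}; cost 0
[col 3] GP: children G:{T}, P:{G} ∪→ {G,T}; cost 1
[col 3] NO: children N:{A}, O:{T} ∪→ {A,T}; cost 1
[col 3] HNO: children H:{A}, NO:{A,T} ∩→ {A}; cost 0
[col 3] TU: children T:{G}, U:{A} ∪→ {A,G}; cost 1
[col 3] HNOTU: children HNO:{A}, TU:{A,G} ∩→ {A}; cost 0
[col 3] GHNOPTU: children GP:{G,T}, HNOTU:{A} ∪→ {A,G,T}; cost 1
[col 4] GP: children G:{A}, P:{G} ∪→ {A,G}; cost 1
[col 4] NO: children N:{C}, O:{C} ∩→ {C}; cost 0
[col 4] HNO: children H:{T}, NO:{C} ∪→ {C,T}; cost 1
[col 4] TU: children T:{T}, U:{A} ∪→ {A,T}; cost 1
[col 4] HNOTU: children HNO:{C,T}, TU:{A,T} ∩→ {T}; cost 0
[col 4] GHNOPTU: children GP:{A,G}, HNOTU:{T} ∪→ {A,G,T}; cost 1
[col 5] GP: children G:{T}, P:{T} ∩→ {T}; cost 0
[col 5] NO: children N:{T}, O:{A} ∪→ {A,T}; cost 1
[col 5] HNO: children H:{C}, NO:{A,T} ∪→ {A,C,T}; cost 1
[col 5] TU: children T:{G}, U:{A} ∪→ {A,G}; cost 1
[col 5] HNOTU: children HNO:{A,C,T}, TU:{A,G} ∩→ {A}; cost 0
[col 5] GHNOPTU: children GP:{T}, HNOTU:{A} ∪→ {A,T}; cost 1
[col 6] GP: children G:{C}, P:{C} ∩→ {C}; cost 0
[col 6] NO: children N:{T}, O:{A} ∪→ {A,T}; cost 1
[col 6] HNO: children H:{T}, NO:{A,T} ∩→ {T}; cost 0
[col 6] TU: children T:{T}, U:{G} ∪→ {G,T}; cost 1
[col 6] HNOTU: children HNO:{T}, TU:{G,T} ∩→ {T}; cost 0
[col 6] GHNOPTU: children GP:{C}, HNOTU:{T} ∪→ {C,T}; cost 1
[col 7] GP: children G:{G}, P:{G} ∩→ {G}; cost 0
[col 7] NO: children N:{T}, O:{A} ∪→ {A,T}; cost 1
[col 7] HNO: children H:{A}, NO:{A,T} ∩→ {A}; cost 0
[col 7] TU: children T:{T}, U:{T} ∩→ {T}; cost 0
[col 7] HNOTU: children HNO:{A}, TU:{T} ∪→ {A,T}; cost 1
[col 7] GHNOPTU: children GP:{G}, HNOTU:{A,T} ∪→ {A,G,T}; cost 1
per-site changes: [4, 3, 3, 4, 4, 4, 3, 3]; total = 28

28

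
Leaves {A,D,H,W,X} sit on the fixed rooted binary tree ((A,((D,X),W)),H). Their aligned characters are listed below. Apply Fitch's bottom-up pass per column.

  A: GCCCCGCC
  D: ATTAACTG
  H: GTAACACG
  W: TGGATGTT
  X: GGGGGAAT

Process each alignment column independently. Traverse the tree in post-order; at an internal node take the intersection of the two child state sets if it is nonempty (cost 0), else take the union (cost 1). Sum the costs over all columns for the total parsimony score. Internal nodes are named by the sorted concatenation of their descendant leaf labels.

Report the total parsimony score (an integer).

21

[col 0] DX: children D:{A}, X:{G} ∪→ {A,G}; cost 1
[col 0] DWX: children DX:{A,G}, W:{T} ∪→ {A,G,T}; cost 1
[col 0] ADWX: children A:{G}, DWX:{A,G,T} ∩→ {G}; cost 0
[col 0] ADHWX: children ADWX:{G}, H:{G} ∩→ {G}; cost 0
[col 1] DX: children D:{T}, X:{G} ∪→ {G,T}; cost 1
[col 1] DWX: children DX:{G,T}, W:{G} ∩→ {G}; cost 0
[col 1] ADWX: children A:{C}, DWX:{G} ∪→ {C,G}; cost 1
[col 1] ADHWX: children ADWX:{C,G}, H:{T} ∪→ {C,G,T}; cost 1
[col 2] DX: children D:{T}, X:{G} ∪→ {G,T}; cost 1
[col 2] DWX: children DX:{G,T}, W:{G} ∩→ {G}; cost 0
[col 2] ADWX: children A:{C}, DWX:{G} ∪→ {C,G}; cost 1
[col 2] ADHWX: children ADWX:{C,G}, H:{A} ∪→ {A,C,G}; cost 1
[col 3] DX: children D:{A}, X:{G} ∪→ {A,G}; cost 1
[col 3] DWX: children DX:{A,G}, W:{A} ∩→ {A}; cost 0
[col 3] ADWX: children A:{C}, DWX:{A} ∪→ {A,C}; cost 1
[col 3] ADHWX: children ADWX:{A,C}, H:{A} ∩→ {A}; cost 0
[col 4] DX: children D:{A}, X:{G} ∪→ {A,G}; cost 1
[col 4] DWX: children DX:{A,G}, W:{T} ∪→ {A,G,T}; cost 1
[col 4] ADWX: children A:{C}, DWX:{A,G,T} ∪→ {A,C,G,T}; cost 1
[col 4] ADHWX: children ADWX:{A,C,G,T}, H:{C} ∩→ {C}; cost 0
[col 5] DX: children D:{C}, X:{A} ∪→ {A,C}; cost 1
[col 5] DWX: children DX:{A,C}, W:{G} ∪→ {A,C,G}; cost 1
[col 5] ADWX: children A:{G}, DWX:{A,C,G} ∩→ {G}; cost 0
[col 5] ADHWX: children ADWX:{G}, H:{A} ∪→ {A,G}; cost 1
[col 6] DX: children D:{T}, X:{A} ∪→ {A,T}; cost 1
[col 6] DWX: children DX:{A,T}, W:{T} ∩→ {T}; cost 0
[col 6] ADWX: children A:{C}, DWX:{T} ∪→ {C,T}; cost 1
[col 6] ADHWX: children ADWX:{C,T}, H:{C} ∩→ {C}; cost 0
[col 7] DX: children D:{G}, X:{T} ∪→ {G,T}; cost 1
[col 7] DWX: children DX:{G,T}, W:{T} ∩→ {T}; cost 0
[col 7] ADWX: children A:{C}, DWX:{T} ∪→ {C,T}; cost 1
[col 7] ADHWX: children ADWX:{C,T}, H:{G} ∪→ {C,G,T}; cost 1
per-site changes: [2, 3, 3, 2, 3, 3, 2, 3]; total = 21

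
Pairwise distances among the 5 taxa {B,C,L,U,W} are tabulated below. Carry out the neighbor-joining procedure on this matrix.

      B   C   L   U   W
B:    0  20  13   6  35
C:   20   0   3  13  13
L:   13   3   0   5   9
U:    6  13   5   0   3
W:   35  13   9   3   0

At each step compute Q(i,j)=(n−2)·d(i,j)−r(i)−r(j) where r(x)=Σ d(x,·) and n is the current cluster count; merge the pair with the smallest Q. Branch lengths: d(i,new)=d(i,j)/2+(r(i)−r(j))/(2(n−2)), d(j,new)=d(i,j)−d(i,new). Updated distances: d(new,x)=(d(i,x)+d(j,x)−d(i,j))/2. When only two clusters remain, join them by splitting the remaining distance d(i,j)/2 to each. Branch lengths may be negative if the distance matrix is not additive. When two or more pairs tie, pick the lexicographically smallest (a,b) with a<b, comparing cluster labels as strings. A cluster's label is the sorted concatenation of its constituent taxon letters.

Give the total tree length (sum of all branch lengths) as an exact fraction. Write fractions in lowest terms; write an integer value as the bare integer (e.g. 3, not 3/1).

1. join B+U (d=6, Q=-83) ⇒ BU; edges |B|=65/6, |U|=-29/6
  updated: d(BU,C)=27/2, d(BU,L)=6, d(BU,W)=16
2. join BU+L (d=6, Q=-83/2) ⇒ BLU; edges |BU|=59/8, |L|=-11/8
  updated: d(BLU,C)=21/4, d(BLU,W)=19/2
3. join BLU+C (d=21/4, Q=-111/4) ⇒ BCLU; edges |BLU|=7/8, |C|=35/8
  updated: d(BCLU,W)=69/8
4. join BCLU+W (d=69/8) ⇒ BCLUW; edges |BCLU|=69/16, |W|=69/16
final tree: ((((B:65/6,U:-29/6):59/8,L:-11/8):7/8,C:35/8):69/16,W:69/16)
total length: 207/8

207/8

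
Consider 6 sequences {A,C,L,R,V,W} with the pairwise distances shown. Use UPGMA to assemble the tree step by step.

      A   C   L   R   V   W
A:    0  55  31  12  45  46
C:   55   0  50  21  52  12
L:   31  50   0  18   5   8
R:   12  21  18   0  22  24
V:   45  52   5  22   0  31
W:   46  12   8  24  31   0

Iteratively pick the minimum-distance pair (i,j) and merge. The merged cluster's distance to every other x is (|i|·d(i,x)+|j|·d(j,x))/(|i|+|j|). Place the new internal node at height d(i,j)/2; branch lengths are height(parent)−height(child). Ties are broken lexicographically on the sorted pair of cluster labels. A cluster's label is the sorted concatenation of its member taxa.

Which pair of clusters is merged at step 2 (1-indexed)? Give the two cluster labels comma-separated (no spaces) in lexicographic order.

1. join L+V (d=5) ⇒ LV; edges |L|=5/2, |V|=5/2
  updated: d(A,LV)=38, d(C,LV)=51, d(LV,R)=20, d(LV,W)=39/2
2. join A+R (d=12) ⇒ AR; edges |A|=6, |R|=6
  updated: d(AR,C)=38, d(AR,LV)=29, d(AR,W)=35
3. join C+W (d=12) ⇒ CW; edges |C|=6, |W|=6
  updated: d(AR,CW)=73/2, d(CW,LV)=141/4
4. join AR+LV (d=29) ⇒ ALRV; edges |AR|=17/2, |LV|=12
  updated: d(ALRV,CW)=287/8
5. join ALRV+CW (d=287/8) ⇒ ACLRVW; edges |ALRV|=55/16, |CW|=191/16
final tree: (((A:6,R:6):17/2,(L:5/2,V:5/2):12):55/16,(C:6,W:6):191/16)
total length: 519/8

A,R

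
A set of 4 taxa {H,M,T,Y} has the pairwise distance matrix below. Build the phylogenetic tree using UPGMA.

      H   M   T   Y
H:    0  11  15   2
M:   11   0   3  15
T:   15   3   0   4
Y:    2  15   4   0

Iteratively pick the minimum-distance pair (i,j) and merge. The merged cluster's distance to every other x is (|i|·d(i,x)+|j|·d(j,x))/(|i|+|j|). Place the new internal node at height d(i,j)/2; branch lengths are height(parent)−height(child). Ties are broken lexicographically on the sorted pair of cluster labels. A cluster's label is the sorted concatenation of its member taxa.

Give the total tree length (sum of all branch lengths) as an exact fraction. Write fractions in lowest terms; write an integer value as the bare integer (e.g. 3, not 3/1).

55/4

iteration 1: select H,Y (d=2); attach at lengths (1, 1); label the merged cluster HY
  updated: d(HY,M)=13, d(HY,T)=19/2
iteration 2: select M,T (d=3); attach at lengths (3/2, 3/2); label the merged cluster MT
  updated: d(HY,MT)=45/4
iteration 3: select HY,MT (d=45/4); attach at lengths (37/8, 33/8); label the merged cluster HMTY
final tree: ((H:1,Y:1):37/8,(M:3/2,T:3/2):33/8)
total length: 55/4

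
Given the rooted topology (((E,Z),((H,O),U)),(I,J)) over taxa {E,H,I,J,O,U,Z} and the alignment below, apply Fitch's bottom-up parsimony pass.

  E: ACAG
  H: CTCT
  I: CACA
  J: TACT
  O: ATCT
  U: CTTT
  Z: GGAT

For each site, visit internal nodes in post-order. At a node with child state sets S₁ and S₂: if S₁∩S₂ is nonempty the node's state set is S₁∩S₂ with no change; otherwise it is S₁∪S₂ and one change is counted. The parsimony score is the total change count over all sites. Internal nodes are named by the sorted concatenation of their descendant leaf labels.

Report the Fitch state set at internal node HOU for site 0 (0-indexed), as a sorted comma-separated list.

C

site 0, node EZ: E={A} ∪ Z={G} → {A,G} (+1)
site 0, node HO: H={C} ∪ O={A} → {A,C} (+1)
site 0, node HOU: HO={A,C} ∩ U={C} → {C} (+0)
site 0, node EHOUZ: EZ={A,G} ∪ HOU={C} → {A,C,G} (+1)
site 0, node IJ: I={C} ∪ J={T} → {C,T} (+1)
site 0, node EHIJOUZ: EHOUZ={A,C,G} ∩ IJ={C,T} → {C} (+0)
site 1, node EZ: E={C} ∪ Z={G} → {C,G} (+1)
site 1, node HO: H={T} ∩ O={T} → {T} (+0)
site 1, node HOU: HO={T} ∩ U={T} → {T} (+0)
site 1, node EHOUZ: EZ={C,G} ∪ HOU={T} → {C,G,T} (+1)
site 1, node IJ: I={A} ∩ J={A} → {A} (+0)
site 1, node EHIJOUZ: EHOUZ={C,G,T} ∪ IJ={A} → {A,C,G,T} (+1)
site 2, node EZ: E={A} ∩ Z={A} → {A} (+0)
site 2, node HO: H={C} ∩ O={C} → {C} (+0)
site 2, node HOU: HO={C} ∪ U={T} → {C,T} (+1)
site 2, node EHOUZ: EZ={A} ∪ HOU={C,T} → {A,C,T} (+1)
site 2, node IJ: I={C} ∩ J={C} → {C} (+0)
site 2, node EHIJOUZ: EHOUZ={A,C,T} ∩ IJ={C} → {C} (+0)
site 3, node EZ: E={G} ∪ Z={T} → {G,T} (+1)
site 3, node HO: H={T} ∩ O={T} → {T} (+0)
site 3, node HOU: HO={T} ∩ U={T} → {T} (+0)
site 3, node EHOUZ: EZ={G,T} ∩ HOU={T} → {T} (+0)
site 3, node IJ: I={A} ∪ J={T} → {A,T} (+1)
site 3, node EHIJOUZ: EHOUZ={T} ∩ IJ={A,T} → {T} (+0)
per-site changes: [4, 3, 2, 2]; total = 11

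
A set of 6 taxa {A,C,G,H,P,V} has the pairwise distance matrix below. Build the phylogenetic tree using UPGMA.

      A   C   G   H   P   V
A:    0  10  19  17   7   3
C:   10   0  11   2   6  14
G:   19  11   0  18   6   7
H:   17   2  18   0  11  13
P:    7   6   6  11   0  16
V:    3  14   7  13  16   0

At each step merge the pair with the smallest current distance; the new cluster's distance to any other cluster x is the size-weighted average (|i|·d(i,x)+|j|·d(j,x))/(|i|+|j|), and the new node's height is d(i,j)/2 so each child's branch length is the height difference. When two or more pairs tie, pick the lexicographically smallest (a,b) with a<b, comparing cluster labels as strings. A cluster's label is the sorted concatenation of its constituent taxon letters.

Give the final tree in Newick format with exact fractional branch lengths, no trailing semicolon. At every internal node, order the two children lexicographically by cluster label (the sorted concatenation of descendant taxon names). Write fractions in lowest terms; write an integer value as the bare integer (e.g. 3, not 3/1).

iteration 1: select C,H (d=2); attach at lengths (1, 1); label the merged cluster CH
  updated: d(A,CH)=27/2, d(CH,G)=29/2, d(CH,P)=17/2, d(CH,V)=27/2
iteration 2: select A,V (d=3); attach at lengths (3/2, 3/2); label the merged cluster AV
  updated: d(AV,CH)=27/2, d(AV,G)=13, d(AV,P)=23/2
iteration 3: select G,P (d=6); attach at lengths (3, 3); label the merged cluster GP
  updated: d(AV,GP)=49/4, d(CH,GP)=23/2
iteration 4: select CH,GP (d=23/2); attach at lengths (19/4, 11/4); label the merged cluster CGHP
  updated: d(AV,CGHP)=103/8
iteration 5: select AV,CGHP (d=103/8); attach at lengths (79/16, 11/16); label the merged cluster ACGHPV
final tree: ((A:3/2,V:3/2):79/16,((C:1,H:1):19/4,(G:3,P:3):11/4):11/16)
total length: 193/8

((A:3/2,V:3/2):79/16,((C:1,H:1):19/4,(G:3,P:3):11/4):11/16)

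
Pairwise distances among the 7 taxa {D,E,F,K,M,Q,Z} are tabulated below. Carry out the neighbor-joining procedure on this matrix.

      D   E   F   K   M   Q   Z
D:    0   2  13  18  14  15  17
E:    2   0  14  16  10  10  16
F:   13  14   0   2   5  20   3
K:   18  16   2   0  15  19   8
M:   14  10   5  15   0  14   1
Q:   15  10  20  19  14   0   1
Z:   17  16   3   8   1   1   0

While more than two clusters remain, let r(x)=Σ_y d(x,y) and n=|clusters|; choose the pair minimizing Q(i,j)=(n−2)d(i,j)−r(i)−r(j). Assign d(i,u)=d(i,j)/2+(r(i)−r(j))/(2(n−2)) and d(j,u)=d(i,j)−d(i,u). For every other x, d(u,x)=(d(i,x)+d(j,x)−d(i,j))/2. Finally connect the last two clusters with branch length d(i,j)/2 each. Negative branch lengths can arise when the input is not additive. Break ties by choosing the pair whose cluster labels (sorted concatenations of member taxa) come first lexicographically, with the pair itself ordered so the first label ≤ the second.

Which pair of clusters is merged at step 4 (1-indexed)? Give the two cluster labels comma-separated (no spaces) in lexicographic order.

iteration 1: select D,E (d=2, Q=-137); attach at lengths (21/10, -1/10); label the merged cluster DE
  updated: d(DE,F)=25/2, d(DE,K)=16, d(DE,M)=11, d(DE,Q)=23/2, d(DE,Z)=31/2
iteration 2: select F,K (d=2, Q=-189/2); attach at lengths (-19/16, 51/16); label the merged cluster FK
  updated: d(DE,FK)=53/4, d(FK,M)=9, d(FK,Q)=37/2, d(FK,Z)=9/2
iteration 3: select Q,Z (d=1, Q=-64); attach at lengths (13/3, -10/3); label the merged cluster QZ
  updated: d(DE,QZ)=13, d(FK,QZ)=11, d(M,QZ)=7
iteration 4: select DE,FK (d=53/4, Q=-44); attach at lengths (61/8, 45/8); label the merged cluster DEFK
  updated: d(DEFK,M)=27/8, d(DEFK,QZ)=43/8
iteration 5: select DEFK,M (d=27/8, Q=-63/4); attach at lengths (7/8, 5/2); label the merged cluster DEFKM
  updated: d(DEFKM,QZ)=9/2
iteration 6: select DEFKM,QZ (d=9/2); attach at lengths (9/4, 9/4); label the merged cluster DEFKMQZ
final tree: ((((D:21/10,E:-1/10):61/8,(F:-19/16,K:51/16):45/8):7/8,M:5/2):9/4,(Q:13/3,Z:-10/3):9/4)
total length: 209/8

DE,FK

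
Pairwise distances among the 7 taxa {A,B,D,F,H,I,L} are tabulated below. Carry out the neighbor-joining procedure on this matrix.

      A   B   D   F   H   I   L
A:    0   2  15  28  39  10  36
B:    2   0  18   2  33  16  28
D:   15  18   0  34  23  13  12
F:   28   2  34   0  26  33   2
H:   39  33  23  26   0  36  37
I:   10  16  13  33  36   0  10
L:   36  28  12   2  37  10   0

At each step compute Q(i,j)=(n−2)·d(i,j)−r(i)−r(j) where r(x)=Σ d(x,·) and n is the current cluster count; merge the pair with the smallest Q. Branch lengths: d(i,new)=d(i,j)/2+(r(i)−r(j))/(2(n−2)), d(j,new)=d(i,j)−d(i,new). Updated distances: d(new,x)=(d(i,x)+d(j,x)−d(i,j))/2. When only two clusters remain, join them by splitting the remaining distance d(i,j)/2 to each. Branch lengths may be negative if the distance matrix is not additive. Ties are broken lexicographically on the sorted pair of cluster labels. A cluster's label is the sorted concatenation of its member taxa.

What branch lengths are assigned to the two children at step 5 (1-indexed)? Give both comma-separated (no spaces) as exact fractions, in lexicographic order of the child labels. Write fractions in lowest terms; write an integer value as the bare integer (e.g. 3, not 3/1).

57/16,65/16

iteration 1: select F,L (d=2, Q=-240); attach at lengths (1, 1); label the merged cluster FL
  updated: d(A,FL)=31, d(B,FL)=14, d(D,FL)=22, d(FL,H)=61/2, d(FL,I)=41/2
iteration 2: select A,B (d=2, Q=-172); attach at lengths (11/4, -3/4); label the merged cluster AB
  updated: d(AB,D)=31/2, d(AB,FL)=43/2, d(AB,H)=35, d(AB,I)=12
iteration 3: select AB,I (d=12, Q=-259/2); attach at lengths (77/12, 67/12); label the merged cluster ABI
  updated: d(ABI,D)=33/4, d(ABI,FL)=15, d(ABI,H)=59/2
iteration 4: select ABI,FL (d=15, Q=-361/4); attach at lengths (61/16, 179/16); label the merged cluster ABFIL
  updated: d(ABFIL,D)=61/8, d(ABFIL,H)=45/2
iteration 5: select ABFIL,D (d=61/8, Q=-425/8); attach at lengths (57/16, 65/16); label the merged cluster ABDFIL
  updated: d(ABDFIL,H)=303/16
iteration 6: select ABDFIL,H (d=303/16); attach at lengths (303/32, 303/32); label the merged cluster ABDFHIL
final tree: (((((A:11/4,B:-3/4):77/12,I:67/12):61/16,(F:1,L:1):179/16):57/16,D:65/16):303/32,H:303/32)
total length: 921/16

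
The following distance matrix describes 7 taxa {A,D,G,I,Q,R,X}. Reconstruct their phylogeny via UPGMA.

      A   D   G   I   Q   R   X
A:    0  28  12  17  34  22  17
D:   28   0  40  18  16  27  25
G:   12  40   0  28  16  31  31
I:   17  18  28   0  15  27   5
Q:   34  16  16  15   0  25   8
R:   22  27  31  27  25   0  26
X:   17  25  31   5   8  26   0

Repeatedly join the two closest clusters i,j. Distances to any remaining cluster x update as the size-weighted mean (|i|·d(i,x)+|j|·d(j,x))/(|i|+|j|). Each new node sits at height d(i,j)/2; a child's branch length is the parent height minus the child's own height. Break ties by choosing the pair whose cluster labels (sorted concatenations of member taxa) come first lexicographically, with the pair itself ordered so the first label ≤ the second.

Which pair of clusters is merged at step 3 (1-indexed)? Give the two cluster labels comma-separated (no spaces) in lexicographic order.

A,G

step 1: merge (I,X) at d=5; branch lengths I→5/2, X→5/2; new cluster IX
  updated: d(A,IX)=17, d(D,IX)=43/2, d(G,IX)=59/2, d(IX,Q)=23/2, d(IX,R)=53/2
step 2: merge (IX,Q) at d=23/2; branch lengths IX→13/4, Q→23/4; new cluster IQX
  updated: d(A,IQX)=68/3, d(D,IQX)=59/3, d(G,IQX)=25, d(IQX,R)=26
step 3: merge (A,G) at d=12; branch lengths A→6, G→6; new cluster AG
  updated: d(AG,D)=34, d(AG,IQX)=143/6, d(AG,R)=53/2
step 4: merge (D,IQX) at d=59/3; branch lengths D→59/6, IQX→49/12; new cluster DIQX
  updated: d(AG,DIQX)=211/8, d(DIQX,R)=105/4
step 5: merge (DIQX,R) at d=105/4; branch lengths DIQX→79/24, R→105/8; new cluster DIQRX
  updated: d(AG,DIQRX)=132/5
step 6: merge (AG,DIQRX) at d=132/5; branch lengths AG→36/5, DIQRX→3/40; new cluster ADGIQRX
final tree: ((A:6,G:6):36/5,((D:59/6,((I:5/2,X:5/2):13/4,Q:23/4):49/12):79/24,R:105/8):3/40)
total length: 7633/120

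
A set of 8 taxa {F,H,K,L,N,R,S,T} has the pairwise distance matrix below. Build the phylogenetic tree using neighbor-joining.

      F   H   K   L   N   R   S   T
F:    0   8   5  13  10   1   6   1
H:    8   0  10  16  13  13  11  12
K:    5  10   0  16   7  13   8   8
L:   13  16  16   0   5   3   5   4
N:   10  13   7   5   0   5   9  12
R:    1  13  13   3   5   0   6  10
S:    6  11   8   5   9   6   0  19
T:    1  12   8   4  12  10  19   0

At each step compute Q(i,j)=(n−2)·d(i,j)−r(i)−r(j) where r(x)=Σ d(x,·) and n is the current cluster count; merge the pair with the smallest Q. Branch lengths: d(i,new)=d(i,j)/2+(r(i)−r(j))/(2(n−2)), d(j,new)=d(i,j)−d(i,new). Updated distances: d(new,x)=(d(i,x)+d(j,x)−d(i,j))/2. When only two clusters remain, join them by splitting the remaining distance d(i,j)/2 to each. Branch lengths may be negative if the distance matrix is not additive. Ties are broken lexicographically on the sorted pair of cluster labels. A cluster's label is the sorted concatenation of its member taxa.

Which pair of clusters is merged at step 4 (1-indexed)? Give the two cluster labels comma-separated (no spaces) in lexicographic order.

step 1: merge (F,T) at d=1, Q=-104; branch lengths F→-4/3, T→7/3; new cluster FT
  updated: d(FT,H)=19/2, d(FT,K)=6, d(FT,L)=8, d(FT,N)=21/2, d(FT,R)=5, d(FT,S)=12
step 2: merge (L,R) at d=3, Q=-83; branch lengths L→23/10, R→7/10; new cluster LR
  updated: d(FT,LR)=5, d(H,LR)=13, d(K,LR)=13, d(LR,N)=7/2, d(LR,S)=4
step 3: merge (LR,N) at d=7/2, Q=-135/2; branch lengths LR→19/16, N→37/16; new cluster LNR
  updated: d(FT,LNR)=6, d(H,LNR)=45/4, d(K,LNR)=33/4, d(LNR,S)=19/4
step 4: merge (LNR,S) at d=19/4, Q=-207/4; branch lengths LNR→35/24, S→79/24; new cluster LNRS
  updated: d(FT,LNRS)=53/8, d(H,LNRS)=35/4, d(K,LNRS)=23/4
step 5: merge (FT,K) at d=6, Q=-255/8; branch lengths FT→99/32, K→93/32; new cluster FKT
  updated: d(FKT,H)=27/4, d(FKT,LNRS)=51/16
step 6: merge (FKT,H) at d=27/4, Q=-299/16; branch lengths FKT→19/32, H→197/32; new cluster FHKT
  updated: d(FHKT,LNRS)=83/32
step 7: merge (FHKT,LNRS) at d=83/32; branch lengths FHKT→83/64, LNRS→83/64; new cluster FHKLNRST
final tree: ((((F:-4/3,T:7/3):99/32,K:93/32):19/32,H:197/32):83/64,(((L:23/10,R:7/10):19/16,N:37/16):35/24,S:79/24):83/64)
total length: 883/32

LNR,S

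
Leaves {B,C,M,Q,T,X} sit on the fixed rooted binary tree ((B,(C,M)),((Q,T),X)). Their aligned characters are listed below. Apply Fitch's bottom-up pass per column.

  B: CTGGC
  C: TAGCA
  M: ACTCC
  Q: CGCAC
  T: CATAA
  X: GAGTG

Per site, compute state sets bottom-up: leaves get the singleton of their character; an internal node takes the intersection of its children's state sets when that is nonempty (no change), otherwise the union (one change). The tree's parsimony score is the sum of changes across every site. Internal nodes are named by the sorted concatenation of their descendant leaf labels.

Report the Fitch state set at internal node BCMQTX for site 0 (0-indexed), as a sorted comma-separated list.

C

site 0, node CM: C={T} ∪ M={A} → {A,T} (+1)
site 0, node BCM: B={C} ∪ CM={A,T} → {A,C,T} (+1)
site 0, node QT: Q={C} ∩ T={C} → {C} (+0)
site 0, node QTX: QT={C} ∪ X={G} → {C,G} (+1)
site 0, node BCMQTX: BCM={A,C,T} ∩ QTX={C,G} → {C} (+0)
site 1, node CM: C={A} ∪ M={C} → {A,C} (+1)
site 1, node BCM: B={T} ∪ CM={A,C} → {A,C,T} (+1)
site 1, node QT: Q={G} ∪ T={A} → {A,G} (+1)
site 1, node QTX: QT={A,G} ∩ X={A} → {A} (+0)
site 1, node BCMQTX: BCM={A,C,T} ∩ QTX={A} → {A} (+0)
site 2, node CM: C={G} ∪ M={T} → {G,T} (+1)
site 2, node BCM: B={G} ∩ CM={G,T} → {G} (+0)
site 2, node QT: Q={C} ∪ T={T} → {C,T} (+1)
site 2, node QTX: QT={C,T} ∪ X={G} → {C,G,T} (+1)
site 2, node BCMQTX: BCM={G} ∩ QTX={C,G,T} → {G} (+0)
site 3, node CM: C={C} ∩ M={C} → {C} (+0)
site 3, node BCM: B={G} ∪ CM={C} → {C,G} (+1)
site 3, node QT: Q={A} ∩ T={A} → {A} (+0)
site 3, node QTX: QT={A} ∪ X={T} → {A,T} (+1)
site 3, node BCMQTX: BCM={C,G} ∪ QTX={A,T} → {A,C,G,T} (+1)
site 4, node CM: C={A} ∪ M={C} → {A,C} (+1)
site 4, node BCM: B={C} ∩ CM={A,C} → {C} (+0)
site 4, node QT: Q={C} ∪ T={A} → {A,C} (+1)
site 4, node QTX: QT={A,C} ∪ X={G} → {A,C,G} (+1)
site 4, node BCMQTX: BCM={C} ∩ QTX={A,C,G} → {C} (+0)
per-site changes: [3, 3, 3, 3, 3]; total = 15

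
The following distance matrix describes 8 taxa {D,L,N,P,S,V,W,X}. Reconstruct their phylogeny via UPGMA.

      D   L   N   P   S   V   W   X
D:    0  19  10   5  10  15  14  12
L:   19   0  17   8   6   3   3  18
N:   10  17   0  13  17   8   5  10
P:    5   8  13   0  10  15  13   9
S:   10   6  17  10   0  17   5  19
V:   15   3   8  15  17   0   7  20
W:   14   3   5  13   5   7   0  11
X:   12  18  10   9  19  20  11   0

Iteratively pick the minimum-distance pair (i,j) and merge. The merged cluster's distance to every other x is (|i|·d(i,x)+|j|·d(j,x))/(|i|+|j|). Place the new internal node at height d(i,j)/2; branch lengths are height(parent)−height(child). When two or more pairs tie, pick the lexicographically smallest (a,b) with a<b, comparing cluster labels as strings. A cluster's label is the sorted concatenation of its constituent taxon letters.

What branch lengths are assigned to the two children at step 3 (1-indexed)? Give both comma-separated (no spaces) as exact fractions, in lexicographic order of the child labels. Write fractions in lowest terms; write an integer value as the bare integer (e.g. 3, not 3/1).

1. join L+V (d=3) ⇒ LV; edges |L|=3/2, |V|=3/2
  updated: d(D,LV)=17, d(LV,N)=25/2, d(LV,P)=23/2, d(LV,S)=23/2, d(LV,W)=5, d(LV,X)=19
2. join D+P (d=5) ⇒ DP; edges |D|=5/2, |P|=5/2
  updated: d(DP,LV)=57/4, d(DP,N)=23/2, d(DP,S)=10, d(DP,W)=27/2, d(DP,X)=21/2
3. join LV+W (d=5) ⇒ LVW; edges |LV|=1, |W|=5/2
  updated: d(DP,LVW)=14, d(LVW,N)=10, d(LVW,S)=28/3, d(LVW,X)=49/3
4. join LVW+S (d=28/3) ⇒ LSVW; edges |LVW|=13/6, |S|=14/3
  updated: d(DP,LSVW)=13, d(LSVW,N)=47/4, d(LSVW,X)=17
5. join N+X (d=10) ⇒ NX; edges |N|=5, |X|=5
  updated: d(DP,NX)=11, d(LSVW,NX)=115/8
6. join DP+NX (d=11) ⇒ DNPX; edges |DP|=3, |NX|=1/2
  updated: d(DNPX,LSVW)=219/16
7. join DNPX+LSVW (d=219/16) ⇒ DLNPSVWX; edges |DNPX|=43/32, |LSVW|=209/96
final tree: (((D:5/2,P:5/2):3,(N:5,X:5):1/2):43/32,(((L:3/2,V:3/2):1,W:5/2):13/6,S:14/3):209/96)
total length: 1697/48

1,5/2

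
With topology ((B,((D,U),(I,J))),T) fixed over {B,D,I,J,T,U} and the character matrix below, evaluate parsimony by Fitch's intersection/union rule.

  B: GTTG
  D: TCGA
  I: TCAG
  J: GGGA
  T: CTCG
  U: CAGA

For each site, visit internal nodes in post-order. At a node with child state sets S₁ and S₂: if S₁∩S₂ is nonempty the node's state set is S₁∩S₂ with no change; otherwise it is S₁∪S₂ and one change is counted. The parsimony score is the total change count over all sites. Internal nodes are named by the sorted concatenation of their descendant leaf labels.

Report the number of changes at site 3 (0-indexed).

site 0, node DU: D={T} ∪ U={C} → {C,T} (+1)
site 0, node IJ: I={T} ∪ J={G} → {G,T} (+1)
site 0, node DIJU: DU={C,T} ∩ IJ={G,T} → {T} (+0)
site 0, node BDIJU: B={G} ∪ DIJU={T} → {G,T} (+1)
site 0, node BDIJTU: BDIJU={G,T} ∪ T={C} → {C,G,T} (+1)
site 1, node DU: D={C} ∪ U={A} → {A,C} (+1)
site 1, node IJ: I={C} ∪ J={G} → {C,G} (+1)
site 1, node DIJU: DU={A,C} ∩ IJ={C,G} → {C} (+0)
site 1, node BDIJU: B={T} ∪ DIJU={C} → {C,T} (+1)
site 1, node BDIJTU: BDIJU={C,T} ∩ T={T} → {T} (+0)
site 2, node DU: D={G} ∩ U={G} → {G} (+0)
site 2, node IJ: I={A} ∪ J={G} → {A,G} (+1)
site 2, node DIJU: DU={G} ∩ IJ={A,G} → {G} (+0)
site 2, node BDIJU: B={T} ∪ DIJU={G} → {G,T} (+1)
site 2, node BDIJTU: BDIJU={G,T} ∪ T={C} → {C,G,T} (+1)
site 3, node DU: D={A} ∩ U={A} → {A} (+0)
site 3, node IJ: I={G} ∪ J={A} → {A,G} (+1)
site 3, node DIJU: DU={A} ∩ IJ={A,G} → {A} (+0)
site 3, node BDIJU: B={G} ∪ DIJU={A} → {A,G} (+1)
site 3, node BDIJTU: BDIJU={A,G} ∩ T={G} → {G} (+0)
per-site changes: [4, 3, 3, 2]; total = 12

2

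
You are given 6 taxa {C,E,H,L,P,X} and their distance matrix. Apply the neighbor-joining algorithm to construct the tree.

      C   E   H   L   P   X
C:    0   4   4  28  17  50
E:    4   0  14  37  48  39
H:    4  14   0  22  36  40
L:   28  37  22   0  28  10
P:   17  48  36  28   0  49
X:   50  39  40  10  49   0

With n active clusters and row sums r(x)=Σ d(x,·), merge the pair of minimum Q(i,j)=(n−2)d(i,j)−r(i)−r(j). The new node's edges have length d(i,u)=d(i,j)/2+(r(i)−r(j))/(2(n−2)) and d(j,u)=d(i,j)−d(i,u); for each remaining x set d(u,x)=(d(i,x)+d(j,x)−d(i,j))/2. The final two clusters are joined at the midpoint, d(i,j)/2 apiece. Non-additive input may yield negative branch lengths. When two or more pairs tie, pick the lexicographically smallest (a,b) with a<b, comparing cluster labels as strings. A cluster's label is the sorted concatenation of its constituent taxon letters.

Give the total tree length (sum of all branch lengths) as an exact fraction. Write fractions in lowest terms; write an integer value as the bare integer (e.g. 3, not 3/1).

step 1: merge (L,X) at d=10, Q=-273; branch lengths L→-23/8, X→103/8; new cluster LX
  updated: d(C,LX)=34, d(E,LX)=33, d(H,LX)=26, d(LX,P)=67/2
step 2: merge (LX,P) at d=67/2, Q=-321/2; branch lengths LX→185/12, P→217/12; new cluster LPX
  updated: d(C,LPX)=35/4, d(E,LPX)=95/4, d(H,LPX)=57/4
step 3: merge (C,E) at d=4, Q=-101/2; branch lengths C→-17/4, E→33/4; new cluster CE
  updated: d(CE,H)=7, d(CE,LPX)=57/4
step 4: merge (CE,H) at d=7, Q=-71/2; branch lengths CE→7/2, H→7/2; new cluster CEH
  updated: d(CEH,LPX)=43/4
step 5: merge (CEH,LPX) at d=43/4; branch lengths CEH→43/8, LPX→43/8; new cluster CEHLPX
final tree: (((C:-17/4,E:33/4):7/2,H:7/2):43/8,((L:-23/8,X:103/8):185/12,P:217/12):43/8)
total length: 261/4

261/4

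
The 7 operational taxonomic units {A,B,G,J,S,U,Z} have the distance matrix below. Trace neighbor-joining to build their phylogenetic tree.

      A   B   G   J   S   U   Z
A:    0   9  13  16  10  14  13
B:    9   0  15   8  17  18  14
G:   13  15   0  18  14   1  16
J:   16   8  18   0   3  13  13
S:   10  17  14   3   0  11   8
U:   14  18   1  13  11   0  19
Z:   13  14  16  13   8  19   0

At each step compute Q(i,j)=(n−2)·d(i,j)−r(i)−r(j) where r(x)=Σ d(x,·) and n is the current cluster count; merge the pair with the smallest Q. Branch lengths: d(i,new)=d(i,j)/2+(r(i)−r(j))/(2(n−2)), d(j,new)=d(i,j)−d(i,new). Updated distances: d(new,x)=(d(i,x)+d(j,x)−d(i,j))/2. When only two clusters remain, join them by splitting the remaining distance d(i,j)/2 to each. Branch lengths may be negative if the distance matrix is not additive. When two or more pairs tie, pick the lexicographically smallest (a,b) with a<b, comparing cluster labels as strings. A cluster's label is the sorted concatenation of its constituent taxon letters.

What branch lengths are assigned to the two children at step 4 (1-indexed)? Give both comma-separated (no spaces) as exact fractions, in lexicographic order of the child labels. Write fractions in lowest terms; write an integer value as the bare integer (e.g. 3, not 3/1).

27/16,133/16

step 1: merge (G,U) at d=1, Q=-148; branch lengths G→3/5, U→2/5; new cluster GU
  updated: d(A,GU)=13, d(B,GU)=16, d(GU,J)=15, d(GU,S)=12, d(GU,Z)=17
step 2: merge (J,S) at d=3, Q=-93; branch lengths J→17/8, S→7/8; new cluster JS
  updated: d(A,JS)=23/2, d(B,JS)=11, d(GU,JS)=12, d(JS,Z)=9
step 3: merge (A,B) at d=9, Q=-139/2; branch lengths A→47/12, B→61/12; new cluster AB
  updated: d(AB,GU)=10, d(AB,JS)=27/4, d(AB,Z)=9
step 4: merge (AB,GU) at d=10, Q=-179/4; branch lengths AB→27/16, GU→133/16; new cluster ABGU
  updated: d(ABGU,JS)=35/8, d(ABGU,Z)=8
step 5: merge (ABGU,JS) at d=35/8, Q=-171/8; branch lengths ABGU→27/16, JS→43/16; new cluster ABGJSU
  updated: d(ABGJSU,Z)=101/16
step 6: merge (ABGJSU,Z) at d=101/16; branch lengths ABGJSU→101/32, Z→101/32; new cluster ABGJSUZ
final tree: ((((A:47/12,B:61/12):27/16,(G:3/5,U:2/5):133/16):27/16,(J:17/8,S:7/8):43/16):101/32,Z:101/32)
total length: 539/16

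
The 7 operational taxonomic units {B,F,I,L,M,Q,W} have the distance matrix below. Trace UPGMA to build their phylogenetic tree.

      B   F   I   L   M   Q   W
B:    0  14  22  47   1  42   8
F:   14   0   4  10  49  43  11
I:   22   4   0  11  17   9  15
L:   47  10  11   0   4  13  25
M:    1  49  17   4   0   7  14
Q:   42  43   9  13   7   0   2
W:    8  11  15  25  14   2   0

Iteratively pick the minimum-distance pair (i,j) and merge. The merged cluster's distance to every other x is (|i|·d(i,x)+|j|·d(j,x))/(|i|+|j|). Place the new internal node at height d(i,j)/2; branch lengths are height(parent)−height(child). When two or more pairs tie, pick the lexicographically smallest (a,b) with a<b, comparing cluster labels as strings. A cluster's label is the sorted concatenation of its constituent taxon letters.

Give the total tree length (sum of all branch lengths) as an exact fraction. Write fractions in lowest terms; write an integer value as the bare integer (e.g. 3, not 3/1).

961/24

step 1: merge (B,M) at d=1; branch lengths B→1/2, M→1/2; new cluster BM
  updated: d(BM,F)=63/2, d(BM,I)=39/2, d(BM,L)=51/2, d(BM,Q)=49/2, d(BM,W)=11
step 2: merge (Q,W) at d=2; branch lengths Q→1, W→1; new cluster QW
  updated: d(BM,QW)=71/4, d(F,QW)=27, d(I,QW)=12, d(L,QW)=19
step 3: merge (F,I) at d=4; branch lengths F→2, I→2; new cluster FI
  updated: d(BM,FI)=51/2, d(FI,L)=21/2, d(FI,QW)=39/2
step 4: merge (FI,L) at d=21/2; branch lengths FI→13/4, L→21/4; new cluster FIL
  updated: d(BM,FIL)=51/2, d(FIL,QW)=58/3
step 5: merge (BM,QW) at d=71/4; branch lengths BM→67/8, QW→63/8; new cluster BMQW
  updated: d(BMQW,FIL)=269/12
step 6: merge (BMQW,FIL) at d=269/12; branch lengths BMQW→7/3, FIL→143/24; new cluster BFILMQW
final tree: (((B:1/2,M:1/2):67/8,(Q:1,W:1):63/8):7/3,((F:2,I:2):13/4,L:21/4):143/24)
total length: 961/24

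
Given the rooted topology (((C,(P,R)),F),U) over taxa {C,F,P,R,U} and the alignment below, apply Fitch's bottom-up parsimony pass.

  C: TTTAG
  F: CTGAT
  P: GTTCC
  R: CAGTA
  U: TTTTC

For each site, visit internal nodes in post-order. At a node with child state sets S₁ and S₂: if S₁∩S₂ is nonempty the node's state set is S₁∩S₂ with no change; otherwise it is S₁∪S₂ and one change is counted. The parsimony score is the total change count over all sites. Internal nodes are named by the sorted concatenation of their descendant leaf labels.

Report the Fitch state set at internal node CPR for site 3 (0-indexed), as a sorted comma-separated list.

site 0, node PR: P={G} ∪ R={C} → {C,G} (+1)
site 0, node CPR: C={T} ∪ PR={C,G} → {C,G,T} (+1)
site 0, node CFPR: CPR={C,G,T} ∩ F={C} → {C} (+0)
site 0, node CFPRU: CFPR={C} ∪ U={T} → {C,T} (+1)
site 1, node PR: P={T} ∪ R={A} → {A,T} (+1)
site 1, node CPR: C={T} ∩ PR={A,T} → {T} (+0)
site 1, node CFPR: CPR={T} ∩ F={T} → {T} (+0)
site 1, node CFPRU: CFPR={T} ∩ U={T} → {T} (+0)
site 2, node PR: P={T} ∪ R={G} → {G,T} (+1)
site 2, node CPR: C={T} ∩ PR={G,T} → {T} (+0)
site 2, node CFPR: CPR={T} ∪ F={G} → {G,T} (+1)
site 2, node CFPRU: CFPR={G,T} ∩ U={T} → {T} (+0)
site 3, node PR: P={C} ∪ R={T} → {C,T} (+1)
site 3, node CPR: C={A} ∪ PR={C,T} → {A,C,T} (+1)
site 3, node CFPR: CPR={A,C,T} ∩ F={A} → {A} (+0)
site 3, node CFPRU: CFPR={A} ∪ U={T} → {A,T} (+1)
site 4, node PR: P={C} ∪ R={A} → {A,C} (+1)
site 4, node CPR: C={G} ∪ PR={A,C} → {A,C,G} (+1)
site 4, node CFPR: CPR={A,C,G} ∪ F={T} → {A,C,G,T} (+1)
site 4, node CFPRU: CFPR={A,C,G,T} ∩ U={C} → {C} (+0)
per-site changes: [3, 1, 2, 3, 3]; total = 12

A,C,T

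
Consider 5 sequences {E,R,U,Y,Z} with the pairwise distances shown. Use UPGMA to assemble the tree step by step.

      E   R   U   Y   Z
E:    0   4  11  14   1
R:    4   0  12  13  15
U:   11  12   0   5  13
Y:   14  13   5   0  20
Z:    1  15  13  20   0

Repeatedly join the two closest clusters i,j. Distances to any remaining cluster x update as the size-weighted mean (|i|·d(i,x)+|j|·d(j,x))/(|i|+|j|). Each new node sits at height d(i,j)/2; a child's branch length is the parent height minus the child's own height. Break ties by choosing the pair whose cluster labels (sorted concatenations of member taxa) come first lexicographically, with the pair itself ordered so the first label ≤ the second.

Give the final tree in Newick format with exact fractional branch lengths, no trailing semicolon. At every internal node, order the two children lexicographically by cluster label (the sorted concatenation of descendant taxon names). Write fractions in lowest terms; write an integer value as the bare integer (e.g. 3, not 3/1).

1. join E+Z (d=1) ⇒ EZ; edges |E|=1/2, |Z|=1/2
  updated: d(EZ,R)=19/2, d(EZ,U)=12, d(EZ,Y)=17
2. join U+Y (d=5) ⇒ UY; edges |U|=5/2, |Y|=5/2
  updated: d(EZ,UY)=29/2, d(R,UY)=25/2
3. join EZ+R (d=19/2) ⇒ ERZ; edges |EZ|=17/4, |R|=19/4
  updated: d(ERZ,UY)=83/6
4. join ERZ+UY (d=83/6) ⇒ ERUYZ; edges |ERZ|=13/6, |UY|=53/12
final tree: (((E:1/2,Z:1/2):17/4,R:19/4):13/6,(U:5/2,Y:5/2):53/12)
total length: 259/12

(((E:1/2,Z:1/2):17/4,R:19/4):13/6,(U:5/2,Y:5/2):53/12)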